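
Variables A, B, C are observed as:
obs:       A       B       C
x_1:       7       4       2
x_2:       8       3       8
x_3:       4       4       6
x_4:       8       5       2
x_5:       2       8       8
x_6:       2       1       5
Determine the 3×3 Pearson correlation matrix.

Step 1 — column means:
  mean(A) = (7 + 8 + 4 + 8 + 2 + 2) / 6 = 31/6 = 5.1667
  mean(B) = (4 + 3 + 4 + 5 + 8 + 1) / 6 = 25/6 = 4.1667
  mean(C) = (2 + 8 + 6 + 2 + 8 + 5) / 6 = 31/6 = 5.1667

Step 2 — sample variances and covariances s[i,j] = (1/(n-1)) · Σ_k (x_{k,i} - mean_i) · (x_{k,j} - mean_j), with n-1 = 5:
  s[A,A] = ((1.8333)·(1.8333) + (2.8333)·(2.8333) + (-1.1667)·(-1.1667) + (2.8333)·(2.8333) + (-3.1667)·(-3.1667) + (-3.1667)·(-3.1667)) / 5 = 40.8333/5 = 8.1667
  s[A,B] = ((1.8333)·(-0.1667) + (2.8333)·(-1.1667) + (-1.1667)·(-0.1667) + (2.8333)·(0.8333) + (-3.1667)·(3.8333) + (-3.1667)·(-3.1667)) / 5 = -3.1667/5 = -0.6333
  s[A,C] = ((1.8333)·(-3.1667) + (2.8333)·(2.8333) + (-1.1667)·(0.8333) + (2.8333)·(-3.1667) + (-3.1667)·(2.8333) + (-3.1667)·(-0.1667)) / 5 = -16.1667/5 = -3.2333
  s[B,B] = ((-0.1667)·(-0.1667) + (-1.1667)·(-1.1667) + (-0.1667)·(-0.1667) + (0.8333)·(0.8333) + (3.8333)·(3.8333) + (-3.1667)·(-3.1667)) / 5 = 26.8333/5 = 5.3667
  s[B,C] = ((-0.1667)·(-3.1667) + (-1.1667)·(2.8333) + (-0.1667)·(0.8333) + (0.8333)·(-3.1667) + (3.8333)·(2.8333) + (-3.1667)·(-0.1667)) / 5 = 5.8333/5 = 1.1667
  s[C,C] = ((-3.1667)·(-3.1667) + (2.8333)·(2.8333) + (0.8333)·(0.8333) + (-3.1667)·(-3.1667) + (2.8333)·(2.8333) + (-0.1667)·(-0.1667)) / 5 = 36.8333/5 = 7.3667
  Sample standard deviations s_i = √(s[i,i]):
  s(A) = √(8.1667) = 2.8577
  s(B) = √(5.3667) = 2.3166
  s(C) = √(7.3667) = 2.7142

Step 3 — r_{ij} = s_{ij} / (s_i · s_j):
  r[A,A] = 1 (diagonal).
  r[A,B] = -0.6333 / (2.8577 · 2.3166) = -0.6333 / 6.6203 = -0.0957
  r[A,C] = -3.2333 / (2.8577 · 2.7142) = -3.2333 / 7.7564 = -0.4169
  r[B,B] = 1 (diagonal).
  r[B,C] = 1.1667 / (2.3166 · 2.7142) = 1.1667 / 6.2876 = 0.1855
  r[C,C] = 1 (diagonal).

R is symmetric with unit diagonal. Assembling:

R = [[1, -0.0957, -0.4169],
 [-0.0957, 1, 0.1855],
 [-0.4169, 0.1855, 1]]


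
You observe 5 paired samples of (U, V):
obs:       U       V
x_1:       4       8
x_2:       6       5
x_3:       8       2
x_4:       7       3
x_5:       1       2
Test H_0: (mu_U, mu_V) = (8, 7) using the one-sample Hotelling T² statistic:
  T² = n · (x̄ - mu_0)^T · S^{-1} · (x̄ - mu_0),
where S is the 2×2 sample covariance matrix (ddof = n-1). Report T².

Step 1 — sample mean vector:
  mean(U) = (4 + 6 + 8 + 7 + 1) / 5 = 26/5 = 5.2
  mean(V) = (8 + 5 + 2 + 3 + 2) / 5 = 20/5 = 4
  x̄ = (5.2, 4),  deviation x̄ - mu_0 = (5.2, 4) - (8, 7) = (-2.8, -3).

Step 2 — sample covariance matrix, S[i,j] = (1/(n-1)) · Σ_k (x_{k,i} - mean_i) · (x_{k,j} - mean_j), divisor n-1 = 4:
  S[U,U] = ((-1.2)·(-1.2) + (0.8)·(0.8) + (2.8)·(2.8) + (1.8)·(1.8) + (-4.2)·(-4.2)) / 4 = 30.8/4 = 7.7
  S[U,V] = ((-1.2)·(4) + (0.8)·(1) + (2.8)·(-2) + (1.8)·(-1) + (-4.2)·(-2)) / 4 = -3/4 = -0.75
  S[V,V] = ((4)·(4) + (1)·(1) + (-2)·(-2) + (-1)·(-1) + (-2)·(-2)) / 4 = 26/4 = 6.5
  S = [[7.7, -0.75],
 [-0.75, 6.5]].

Step 3 — invert S. det(S) = 7.7·6.5 - (-0.75)² = 49.4875.
  S^{-1} = (1/det) · [[d, -b], [-b, a]] = [[0.1313, 0.0152],
 [0.0152, 0.1556]].

Step 4 — quadratic form (x̄ - mu_0)^T · S^{-1} · (x̄ - mu_0):
  S^{-1} · (x̄ - mu_0) = (-0.4132, -0.5092),
  (x̄ - mu_0)^T · [...] = (-2.8)·(-0.4132) + (-3)·(-0.5092) = 2.6847.

Step 5 — scale by n: T² = 5 · 2.6847 = 13.4236.

T² ≈ 13.4236


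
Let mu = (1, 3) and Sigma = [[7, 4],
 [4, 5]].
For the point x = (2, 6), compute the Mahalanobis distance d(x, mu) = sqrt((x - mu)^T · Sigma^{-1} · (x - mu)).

Step 1 — centre the observation: (x - mu) = (1, 3).

Step 2 — invert Sigma. det(Sigma) = 7·5 - (4)² = 19.
  Sigma^{-1} = (1/det) · [[d, -b], [-b, a]] = [[0.2632, -0.2105],
 [-0.2105, 0.3684]].

Step 3 — form the quadratic (x - mu)^T · Sigma^{-1} · (x - mu):
  Sigma^{-1} · (x - mu) = (-0.3684, 0.8947).
  (x - mu)^T · [Sigma^{-1} · (x - mu)] = (1)·(-0.3684) + (3)·(0.8947) = 2.3158.

Step 4 — take square root: d = √(2.3158) ≈ 1.5218.

d(x, mu) = √(2.3158) ≈ 1.5218


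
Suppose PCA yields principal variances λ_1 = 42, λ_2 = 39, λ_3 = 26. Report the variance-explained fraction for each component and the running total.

Step 1 — total variance = trace(Sigma) = Σ λ_i = 42 + 39 + 26 = 107.

Step 2 — fraction explained by component i = λ_i / Σ λ:
  PC1: 42/107 = 0.3925
  PC2: 39/107 = 0.3645
  PC3: 26/107 = 0.243

Step 3 — cumulative fraction after k components = (λ_1 + ... + λ_k) / Σ λ:
  k = 1: 42/107 = 0.3925
  k = 2: (42 + 39)/107 = 81/107 = 0.757
  k = 3: (42 + 39 + 26)/107 = 107/107 = 1

Summary (fraction, with percent):

explained: PC1 0.3925 (39.25%), PC2 0.3645 (36.45%), PC3 0.243 (24.3%);  cumulative: 0.3925, 0.757, 1


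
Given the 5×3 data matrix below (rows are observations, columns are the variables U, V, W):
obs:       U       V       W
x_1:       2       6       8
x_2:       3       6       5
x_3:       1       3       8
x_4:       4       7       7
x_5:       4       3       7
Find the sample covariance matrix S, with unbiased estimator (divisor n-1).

Step 1 — column means:
  mean(U) = (2 + 3 + 1 + 4 + 4) / 5 = 14/5 = 2.8
  mean(V) = (6 + 6 + 3 + 7 + 3) / 5 = 25/5 = 5
  mean(W) = (8 + 5 + 8 + 7 + 7) / 5 = 35/5 = 7

Step 2 — sample covariance S[i,j] = (1/(n-1)) · Σ_k (x_{k,i} - mean_i) · (x_{k,j} - mean_j), with n-1 = 4.
  S[U,U] = ((-0.8)·(-0.8) + (0.2)·(0.2) + (-1.8)·(-1.8) + (1.2)·(1.2) + (1.2)·(1.2)) / 4 = 6.8/4 = 1.7
  S[U,V] = ((-0.8)·(1) + (0.2)·(1) + (-1.8)·(-2) + (1.2)·(2) + (1.2)·(-2)) / 4 = 3/4 = 0.75
  S[U,W] = ((-0.8)·(1) + (0.2)·(-2) + (-1.8)·(1) + (1.2)·(0) + (1.2)·(0)) / 4 = -3/4 = -0.75
  S[V,V] = ((1)·(1) + (1)·(1) + (-2)·(-2) + (2)·(2) + (-2)·(-2)) / 4 = 14/4 = 3.5
  S[V,W] = ((1)·(1) + (1)·(-2) + (-2)·(1) + (2)·(0) + (-2)·(0)) / 4 = -3/4 = -0.75
  S[W,W] = ((1)·(1) + (-2)·(-2) + (1)·(1) + (0)·(0) + (0)·(0)) / 4 = 6/4 = 1.5

S is symmetric (S[j,i] = S[i,j]). Assembling:

S = [[1.7, 0.75, -0.75],
 [0.75, 3.5, -0.75],
 [-0.75, -0.75, 1.5]]


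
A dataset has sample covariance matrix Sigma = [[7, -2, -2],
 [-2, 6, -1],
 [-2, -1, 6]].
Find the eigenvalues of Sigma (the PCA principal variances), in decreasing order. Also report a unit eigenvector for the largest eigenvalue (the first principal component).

Step 1 — characteristic polynomial p(λ) = det(λI - Sigma) = λ³ - tr·λ² + c_1·λ - det, where tr = trace, c_1 = sum of the principal 2×2 minors, det = det(Sigma):
  tr = 7 + 6 + 6 = 19,
  c_1 = (7·6 - (-2)²) + (7·6 - (-2)²) + (6·6 - (-1)²) = 38 + 38 + 35 = 111,
  det = 7·(6·6 - (-1)²) - (-2)·((-2)·6 - (-1)·(-2)) + (-2)·((-2)·(-1) - 6·(-2)) = 7·(35) - (-2)·(-14) + (-2)·(14) = 189.
  So p(λ) = λ³ - 19λ² + 111λ - 189.
Step 2 — look for an integer root (rational root theorem: any rational root is an integer divisor of 189). Testing λ = 3:
  p(3) = 27 - 171 + 333 - 189 = 0  ✓
  Dividing out (λ - 3): p(λ) = (λ - 3)(λ² - 16λ + 63).
Step 3 — remaining eigenvalues from the quadratic λ² - 16λ + 63 = 0:
  Δ = 16² - 4·63 = 256 - 252 = 4,  λ = (16 ± √4)/2 = (16 ± 2)/2 = 9 or 7.
  Sorted: λ_1 = 9,  λ_2 = 7,  λ_3 = 3  (check: sum = 19 = tr ✓).

Step 4 — unit eigenvector for λ_1 = 9: v spans the null space of (Sigma - λ_1 I), whose rows are
  r_1 = (-2, -2, -2),  r_2 = (-2, -3, -1),  r_3 = (-2, -1, -3).
  v is orthogonal to every row, so take v ∝ r_1 × r_2 = ((-2)·(-1) - (-2)·(-3), (-2)·(-2) - (-2)·(-1), (-2)·(-3) - (-2)·(-2)) = (-4, 2, 2).
  Rescale (divide by 2; multiply by -1 so the first nonzero entry is positive): u = (2, -1, -1).
  ||u|| = √((2)² + (-1)² + (-1)²) = √(6) ≈ 2.4495,  v_1 = u/||u|| ≈ (0.8165, -0.4082, -0.4082) (||v_1|| = 1).

λ_1 = 9,  λ_2 = 7,  λ_3 = 3;  v_1 ≈ (0.8165, -0.4082, -0.4082)


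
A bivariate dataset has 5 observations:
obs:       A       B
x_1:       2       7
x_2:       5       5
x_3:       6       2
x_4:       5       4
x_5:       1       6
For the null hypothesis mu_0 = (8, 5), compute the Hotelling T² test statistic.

Step 1 — sample mean vector:
  mean(A) = (2 + 5 + 6 + 5 + 1) / 5 = 19/5 = 3.8
  mean(B) = (7 + 5 + 2 + 4 + 6) / 5 = 24/5 = 4.8
  x̄ = (3.8, 4.8),  deviation x̄ - mu_0 = (3.8, 4.8) - (8, 5) = (-4.2, -0.2).

Step 2 — sample covariance matrix, S[i,j] = (1/(n-1)) · Σ_k (x_{k,i} - mean_i) · (x_{k,j} - mean_j), divisor n-1 = 4:
  S[A,A] = ((-1.8)·(-1.8) + (1.2)·(1.2) + (2.2)·(2.2) + (1.2)·(1.2) + (-2.8)·(-2.8)) / 4 = 18.8/4 = 4.7
  S[A,B] = ((-1.8)·(2.2) + (1.2)·(0.2) + (2.2)·(-2.8) + (1.2)·(-0.8) + (-2.8)·(1.2)) / 4 = -14.2/4 = -3.55
  S[B,B] = ((2.2)·(2.2) + (0.2)·(0.2) + (-2.8)·(-2.8) + (-0.8)·(-0.8) + (1.2)·(1.2)) / 4 = 14.8/4 = 3.7
  S = [[4.7, -3.55],
 [-3.55, 3.7]].

Step 3 — invert S. det(S) = 4.7·3.7 - (-3.55)² = 4.7875.
  S^{-1} = (1/det) · [[d, -b], [-b, a]] = [[0.7728, 0.7415],
 [0.7415, 0.9817]].

Step 4 — quadratic form (x̄ - mu_0)^T · S^{-1} · (x̄ - mu_0):
  S^{-1} · (x̄ - mu_0) = (-3.3943, -3.3107),
  (x̄ - mu_0)^T · [...] = (-4.2)·(-3.3943) + (-0.2)·(-3.3107) = 14.918.

Step 5 — scale by n: T² = 5 · 14.918 = 74.5901.

T² ≈ 74.5901


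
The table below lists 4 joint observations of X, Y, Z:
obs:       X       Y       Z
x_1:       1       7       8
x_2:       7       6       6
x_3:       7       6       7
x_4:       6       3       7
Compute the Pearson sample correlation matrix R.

Step 1 — column means:
  mean(X) = (1 + 7 + 7 + 6) / 4 = 21/4 = 5.25
  mean(Y) = (7 + 6 + 6 + 3) / 4 = 22/4 = 5.5
  mean(Z) = (8 + 6 + 7 + 7) / 4 = 28/4 = 7

Step 2 — sample variances and covariances s[i,j] = (1/(n-1)) · Σ_k (x_{k,i} - mean_i) · (x_{k,j} - mean_j), with n-1 = 3:
  s[X,X] = ((-4.25)·(-4.25) + (1.75)·(1.75) + (1.75)·(1.75) + (0.75)·(0.75)) / 3 = 24.75/3 = 8.25
  s[X,Y] = ((-4.25)·(1.5) + (1.75)·(0.5) + (1.75)·(0.5) + (0.75)·(-2.5)) / 3 = -6.5/3 = -2.1667
  s[X,Z] = ((-4.25)·(1) + (1.75)·(-1) + (1.75)·(0) + (0.75)·(0)) / 3 = -6/3 = -2
  s[Y,Y] = ((1.5)·(1.5) + (0.5)·(0.5) + (0.5)·(0.5) + (-2.5)·(-2.5)) / 3 = 9/3 = 3
  s[Y,Z] = ((1.5)·(1) + (0.5)·(-1) + (0.5)·(0) + (-2.5)·(0)) / 3 = 1/3 = 0.3333
  s[Z,Z] = ((1)·(1) + (-1)·(-1) + (0)·(0) + (0)·(0)) / 3 = 2/3 = 0.6667
  Sample standard deviations s_i = √(s[i,i]):
  s(X) = √(8.25) = 2.8723
  s(Y) = √(3) = 1.7321
  s(Z) = √(0.6667) = 0.8165

Step 3 — r_{ij} = s_{ij} / (s_i · s_j):
  r[X,X] = 1 (diagonal).
  r[X,Y] = -2.1667 / (2.8723 · 1.7321) = -2.1667 / 4.9749 = -0.4355
  r[X,Z] = -2 / (2.8723 · 0.8165) = -2 / 2.3452 = -0.8528
  r[Y,Y] = 1 (diagonal).
  r[Y,Z] = 0.3333 / (1.7321 · 0.8165) = 0.3333 / 1.4142 = 0.2357
  r[Z,Z] = 1 (diagonal).

R is symmetric with unit diagonal. Assembling:

R = [[1, -0.4355, -0.8528],
 [-0.4355, 1, 0.2357],
 [-0.8528, 0.2357, 1]]


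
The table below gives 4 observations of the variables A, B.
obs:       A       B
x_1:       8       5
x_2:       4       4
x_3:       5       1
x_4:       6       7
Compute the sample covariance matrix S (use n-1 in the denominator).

Step 1 — column means:
  mean(A) = (8 + 4 + 5 + 6) / 4 = 23/4 = 5.75
  mean(B) = (5 + 4 + 1 + 7) / 4 = 17/4 = 4.25

Step 2 — sample covariance S[i,j] = (1/(n-1)) · Σ_k (x_{k,i} - mean_i) · (x_{k,j} - mean_j), with n-1 = 3.
  S[A,A] = ((2.25)·(2.25) + (-1.75)·(-1.75) + (-0.75)·(-0.75) + (0.25)·(0.25)) / 3 = 8.75/3 = 2.9167
  S[A,B] = ((2.25)·(0.75) + (-1.75)·(-0.25) + (-0.75)·(-3.25) + (0.25)·(2.75)) / 3 = 5.25/3 = 1.75
  S[B,B] = ((0.75)·(0.75) + (-0.25)·(-0.25) + (-3.25)·(-3.25) + (2.75)·(2.75)) / 3 = 18.75/3 = 6.25

S is symmetric (S[j,i] = S[i,j]). Assembling:

S = [[2.9167, 1.75],
 [1.75, 6.25]]


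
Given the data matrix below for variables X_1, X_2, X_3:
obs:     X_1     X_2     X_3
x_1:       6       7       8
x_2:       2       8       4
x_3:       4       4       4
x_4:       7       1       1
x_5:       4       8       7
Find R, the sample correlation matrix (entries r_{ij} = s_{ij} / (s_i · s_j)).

Step 1 — column means:
  mean(X_1) = (6 + 2 + 4 + 7 + 4) / 5 = 23/5 = 4.6
  mean(X_2) = (7 + 8 + 4 + 1 + 8) / 5 = 28/5 = 5.6
  mean(X_3) = (8 + 4 + 4 + 1 + 7) / 5 = 24/5 = 4.8

Step 2 — sample variances and covariances s[i,j] = (1/(n-1)) · Σ_k (x_{k,i} - mean_i) · (x_{k,j} - mean_j), with n-1 = 4:
  s[X_1,X_1] = ((1.4)·(1.4) + (-2.6)·(-2.6) + (-0.6)·(-0.6) + (2.4)·(2.4) + (-0.6)·(-0.6)) / 4 = 15.2/4 = 3.8
  s[X_1,X_2] = ((1.4)·(1.4) + (-2.6)·(2.4) + (-0.6)·(-1.6) + (2.4)·(-4.6) + (-0.6)·(2.4)) / 4 = -15.8/4 = -3.95
  s[X_1,X_3] = ((1.4)·(3.2) + (-2.6)·(-0.8) + (-0.6)·(-0.8) + (2.4)·(-3.8) + (-0.6)·(2.2)) / 4 = -3.4/4 = -0.85
  s[X_2,X_2] = ((1.4)·(1.4) + (2.4)·(2.4) + (-1.6)·(-1.6) + (-4.6)·(-4.6) + (2.4)·(2.4)) / 4 = 37.2/4 = 9.3
  s[X_2,X_3] = ((1.4)·(3.2) + (2.4)·(-0.8) + (-1.6)·(-0.8) + (-4.6)·(-3.8) + (2.4)·(2.2)) / 4 = 26.6/4 = 6.65
  s[X_3,X_3] = ((3.2)·(3.2) + (-0.8)·(-0.8) + (-0.8)·(-0.8) + (-3.8)·(-3.8) + (2.2)·(2.2)) / 4 = 30.8/4 = 7.7
  Sample standard deviations s_i = √(s[i,i]):
  s(X_1) = √(3.8) = 1.9494
  s(X_2) = √(9.3) = 3.0496
  s(X_3) = √(7.7) = 2.7749

Step 3 — r_{ij} = s_{ij} / (s_i · s_j):
  r[X_1,X_1] = 1 (diagonal).
  r[X_1,X_2] = -3.95 / (1.9494 · 3.0496) = -3.95 / 5.9447 = -0.6645
  r[X_1,X_3] = -0.85 / (1.9494 · 2.7749) = -0.85 / 5.4093 = -0.1571
  r[X_2,X_2] = 1 (diagonal).
  r[X_2,X_3] = 6.65 / (3.0496 · 2.7749) = 6.65 / 8.4623 = 0.7858
  r[X_3,X_3] = 1 (diagonal).

R is symmetric with unit diagonal. Assembling:

R = [[1, -0.6645, -0.1571],
 [-0.6645, 1, 0.7858],
 [-0.1571, 0.7858, 1]]


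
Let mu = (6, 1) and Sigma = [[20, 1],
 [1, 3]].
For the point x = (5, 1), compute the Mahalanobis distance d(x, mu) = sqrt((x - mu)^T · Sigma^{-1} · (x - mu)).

Step 1 — centre the observation: (x - mu) = (-1, 0).

Step 2 — invert Sigma. det(Sigma) = 20·3 - (1)² = 59.
  Sigma^{-1} = (1/det) · [[d, -b], [-b, a]] = [[0.0508, -0.0169],
 [-0.0169, 0.339]].

Step 3 — form the quadratic (x - mu)^T · Sigma^{-1} · (x - mu):
  Sigma^{-1} · (x - mu) = (-0.0508, 0.0169).
  (x - mu)^T · [Sigma^{-1} · (x - mu)] = (-1)·(-0.0508) + (0)·(0.0169) = 0.0508.

Step 4 — take square root: d = √(0.0508) ≈ 0.2255.

d(x, mu) = √(0.0508) ≈ 0.2255


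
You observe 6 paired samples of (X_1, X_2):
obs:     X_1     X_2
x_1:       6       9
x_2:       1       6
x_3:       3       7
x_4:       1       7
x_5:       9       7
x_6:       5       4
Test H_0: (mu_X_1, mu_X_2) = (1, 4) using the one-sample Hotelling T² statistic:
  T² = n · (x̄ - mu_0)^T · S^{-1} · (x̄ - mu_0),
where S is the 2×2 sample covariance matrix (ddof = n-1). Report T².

Step 1 — sample mean vector:
  mean(X_1) = (6 + 1 + 3 + 1 + 9 + 5) / 6 = 25/6 = 4.1667
  mean(X_2) = (9 + 6 + 7 + 7 + 7 + 4) / 6 = 40/6 = 6.6667
  x̄ = (4.1667, 6.6667),  deviation x̄ - mu_0 = (4.1667, 6.6667) - (1, 4) = (3.1667, 2.6667).

Step 2 — sample covariance matrix, S[i,j] = (1/(n-1)) · Σ_k (x_{k,i} - mean_i) · (x_{k,j} - mean_j), divisor n-1 = 5:
  S[X_1,X_1] = ((1.8333)·(1.8333) + (-3.1667)·(-3.1667) + (-1.1667)·(-1.1667) + (-3.1667)·(-3.1667) + (4.8333)·(4.8333) + (0.8333)·(0.8333)) / 5 = 48.8333/5 = 9.7667
  S[X_1,X_2] = ((1.8333)·(2.3333) + (-3.1667)·(-0.6667) + (-1.1667)·(0.3333) + (-3.1667)·(0.3333) + (4.8333)·(0.3333) + (0.8333)·(-2.6667)) / 5 = 4.3333/5 = 0.8667
  S[X_2,X_2] = ((2.3333)·(2.3333) + (-0.6667)·(-0.6667) + (0.3333)·(0.3333) + (0.3333)·(0.3333) + (0.3333)·(0.3333) + (-2.6667)·(-2.6667)) / 5 = 13.3333/5 = 2.6667
  S = [[9.7667, 0.8667],
 [0.8667, 2.6667]].

Step 3 — invert S. det(S) = 9.7667·2.6667 - (0.8667)² = 25.2933.
  S^{-1} = (1/det) · [[d, -b], [-b, a]] = [[0.1054, -0.0343],
 [-0.0343, 0.3861]].

Step 4 — quadratic form (x̄ - mu_0)^T · S^{-1} · (x̄ - mu_0):
  S^{-1} · (x̄ - mu_0) = (0.2425, 0.9212),
  (x̄ - mu_0)^T · [...] = (3.1667)·(0.2425) + (2.6667)·(0.9212) = 3.2244.

Step 5 — scale by n: T² = 6 · 3.2244 = 19.3463.

T² ≈ 19.3463


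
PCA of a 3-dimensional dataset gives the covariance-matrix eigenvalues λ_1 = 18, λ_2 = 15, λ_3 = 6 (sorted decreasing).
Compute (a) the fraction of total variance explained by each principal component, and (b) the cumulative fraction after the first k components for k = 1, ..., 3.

Step 1 — total variance = trace(Sigma) = Σ λ_i = 18 + 15 + 6 = 39.

Step 2 — fraction explained by component i = λ_i / Σ λ:
  PC1: 18/39 = 0.4615
  PC2: 15/39 = 0.3846
  PC3: 6/39 = 0.1538

Step 3 — cumulative fraction after k components = (λ_1 + ... + λ_k) / Σ λ:
  k = 1: 18/39 = 0.4615
  k = 2: (18 + 15)/39 = 33/39 = 0.8462
  k = 3: (18 + 15 + 6)/39 = 39/39 = 1

Summary (fraction, with percent):

explained: PC1 0.4615 (46.15%), PC2 0.3846 (38.46%), PC3 0.1538 (15.38%);  cumulative: 0.4615, 0.8462, 1


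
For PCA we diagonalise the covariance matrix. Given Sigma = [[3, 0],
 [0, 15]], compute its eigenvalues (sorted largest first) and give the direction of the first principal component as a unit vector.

Step 1 — characteristic polynomial of 2×2 Sigma:
  det(Sigma - λI) = λ² - trace · λ + det = 0.
  trace = 3 + 15 = 18, det = 3·15 - (0)² = 45.
Step 2 — discriminant:
  Δ = trace² - 4·det = 324 - 180 = 144.
Step 3 — eigenvalues:
  λ = (trace ± √Δ)/2 = (18 ± 12)/2,
  λ_1 = 15,  λ_2 = 3.

Step 4 — unit eigenvector for λ_1: Sigma is diagonal, so its eigenvectors are the coordinate axes. λ_1 = 15 is the diagonal entry on the second coordinate axis, hence
  v_1 = (0, 1) (||v_1|| = 1).

λ_1 = 15,  λ_2 = 3;  v_1 ≈ (0, 1)


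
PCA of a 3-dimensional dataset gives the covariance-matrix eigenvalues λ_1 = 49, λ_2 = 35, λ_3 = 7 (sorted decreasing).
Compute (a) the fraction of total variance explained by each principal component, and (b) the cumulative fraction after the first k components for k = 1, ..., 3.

Step 1 — total variance = trace(Sigma) = Σ λ_i = 49 + 35 + 7 = 91.

Step 2 — fraction explained by component i = λ_i / Σ λ:
  PC1: 49/91 = 0.5385
  PC2: 35/91 = 0.3846
  PC3: 7/91 = 0.0769

Step 3 — cumulative fraction after k components = (λ_1 + ... + λ_k) / Σ λ:
  k = 1: 49/91 = 0.5385
  k = 2: (49 + 35)/91 = 84/91 = 0.9231
  k = 3: (49 + 35 + 7)/91 = 91/91 = 1

Summary (fraction, with percent):

explained: PC1 0.5385 (53.85%), PC2 0.3846 (38.46%), PC3 0.0769 (7.69%);  cumulative: 0.5385, 0.9231, 1


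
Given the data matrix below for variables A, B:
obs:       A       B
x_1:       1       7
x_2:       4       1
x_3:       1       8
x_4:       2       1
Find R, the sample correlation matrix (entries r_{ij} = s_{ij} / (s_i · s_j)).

Step 1 — column means:
  mean(A) = (1 + 4 + 1 + 2) / 4 = 8/4 = 2
  mean(B) = (7 + 1 + 8 + 1) / 4 = 17/4 = 4.25

Step 2 — sample variances and covariances s[i,j] = (1/(n-1)) · Σ_k (x_{k,i} - mean_i) · (x_{k,j} - mean_j), with n-1 = 3:
  s[A,A] = ((-1)·(-1) + (2)·(2) + (-1)·(-1) + (0)·(0)) / 3 = 6/3 = 2
  s[A,B] = ((-1)·(2.75) + (2)·(-3.25) + (-1)·(3.75) + (0)·(-3.25)) / 3 = -13/3 = -4.3333
  s[B,B] = ((2.75)·(2.75) + (-3.25)·(-3.25) + (3.75)·(3.75) + (-3.25)·(-3.25)) / 3 = 42.75/3 = 14.25
  Sample standard deviations s_i = √(s[i,i]):
  s(A) = √(2) = 1.4142
  s(B) = √(14.25) = 3.7749

Step 3 — r_{ij} = s_{ij} / (s_i · s_j):
  r[A,A] = 1 (diagonal).
  r[A,B] = -4.3333 / (1.4142 · 3.7749) = -4.3333 / 5.3385 = -0.8117
  r[B,B] = 1 (diagonal).

R is symmetric with unit diagonal. Assembling:

R = [[1, -0.8117],
 [-0.8117, 1]]


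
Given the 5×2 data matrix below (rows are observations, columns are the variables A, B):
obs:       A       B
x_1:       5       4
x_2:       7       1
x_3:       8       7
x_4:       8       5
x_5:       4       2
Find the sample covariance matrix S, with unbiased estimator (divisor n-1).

Step 1 — column means:
  mean(A) = (5 + 7 + 8 + 8 + 4) / 5 = 32/5 = 6.4
  mean(B) = (4 + 1 + 7 + 5 + 2) / 5 = 19/5 = 3.8

Step 2 — sample covariance S[i,j] = (1/(n-1)) · Σ_k (x_{k,i} - mean_i) · (x_{k,j} - mean_j), with n-1 = 4.
  S[A,A] = ((-1.4)·(-1.4) + (0.6)·(0.6) + (1.6)·(1.6) + (1.6)·(1.6) + (-2.4)·(-2.4)) / 4 = 13.2/4 = 3.3
  S[A,B] = ((-1.4)·(0.2) + (0.6)·(-2.8) + (1.6)·(3.2) + (1.6)·(1.2) + (-2.4)·(-1.8)) / 4 = 9.4/4 = 2.35
  S[B,B] = ((0.2)·(0.2) + (-2.8)·(-2.8) + (3.2)·(3.2) + (1.2)·(1.2) + (-1.8)·(-1.8)) / 4 = 22.8/4 = 5.7

S is symmetric (S[j,i] = S[i,j]). Assembling:

S = [[3.3, 2.35],
 [2.35, 5.7]]


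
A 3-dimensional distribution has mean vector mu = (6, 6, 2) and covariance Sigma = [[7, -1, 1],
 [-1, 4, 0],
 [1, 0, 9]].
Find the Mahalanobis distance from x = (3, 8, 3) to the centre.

Step 1 — centre the observation: (x - mu) = (-3, 2, 1).

Step 2 — invert Sigma (cofactor / det for 3×3, or solve directly):
  Sigma^{-1} = [[0.1506, 0.0377, -0.0167],
 [0.0377, 0.2594, -0.0042],
 [-0.0167, -0.0042, 0.113]].

Step 3 — form the quadratic (x - mu)^T · Sigma^{-1} · (x - mu):
  Sigma^{-1} · (x - mu) = (-0.3933, 0.4017, 0.1548).
  (x - mu)^T · [Sigma^{-1} · (x - mu)] = (-3)·(-0.3933) + (2)·(0.4017) + (1)·(0.1548) = 2.1381.

Step 4 — take square root: d = √(2.1381) ≈ 1.4622.

d(x, mu) = √(2.1381) ≈ 1.4622


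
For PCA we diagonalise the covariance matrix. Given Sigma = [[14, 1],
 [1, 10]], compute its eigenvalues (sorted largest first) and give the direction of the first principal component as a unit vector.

Step 1 — characteristic polynomial of 2×2 Sigma:
  det(Sigma - λI) = λ² - trace · λ + det = 0.
  trace = 14 + 10 = 24, det = 14·10 - (1)² = 139.
Step 2 — discriminant:
  Δ = trace² - 4·det = 576 - 556 = 20.
Step 3 — eigenvalues:
  λ = (trace ± √Δ)/2 = (24 ± 4.4721)/2,
  λ_1 = 14.2361,  λ_2 = 9.7639.

Step 4 — unit eigenvector for λ_1: solve (Sigma - λ_1 I)v = 0. First row:
  (14 - 14.2361)·v_x + (1)·v_y = 0, i.e. (-0.2361)·v_x + (1)·v_y = 0,
  so v ∝ (b, λ_1 - a) = (1, 0.2361) = u.
  ||u|| = √((1)² + (0.2361)²) = √(1.0557) ≈ 1.0275,
  v_1 = u/||u|| ≈ (0.9732, 0.2298) (||v_1|| = 1).

λ_1 = 14.2361,  λ_2 = 9.7639;  v_1 ≈ (0.9732, 0.2298)


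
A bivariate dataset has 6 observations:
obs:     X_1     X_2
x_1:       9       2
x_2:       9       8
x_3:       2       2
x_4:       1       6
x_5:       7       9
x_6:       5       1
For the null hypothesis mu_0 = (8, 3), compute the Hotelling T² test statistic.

Step 1 — sample mean vector:
  mean(X_1) = (9 + 9 + 2 + 1 + 7 + 5) / 6 = 33/6 = 5.5
  mean(X_2) = (2 + 8 + 2 + 6 + 9 + 1) / 6 = 28/6 = 4.6667
  x̄ = (5.5, 4.6667),  deviation x̄ - mu_0 = (5.5, 4.6667) - (8, 3) = (-2.5, 1.6667).

Step 2 — sample covariance matrix, S[i,j] = (1/(n-1)) · Σ_k (x_{k,i} - mean_i) · (x_{k,j} - mean_j), divisor n-1 = 5:
  S[X_1,X_1] = ((3.5)·(3.5) + (3.5)·(3.5) + (-3.5)·(-3.5) + (-4.5)·(-4.5) + (1.5)·(1.5) + (-0.5)·(-0.5)) / 5 = 59.5/5 = 11.9
  S[X_1,X_2] = ((3.5)·(-2.6667) + (3.5)·(3.3333) + (-3.5)·(-2.6667) + (-4.5)·(1.3333) + (1.5)·(4.3333) + (-0.5)·(-3.6667)) / 5 = 14/5 = 2.8
  S[X_2,X_2] = ((-2.6667)·(-2.6667) + (3.3333)·(3.3333) + (-2.6667)·(-2.6667) + (1.3333)·(1.3333) + (4.3333)·(4.3333) + (-3.6667)·(-3.6667)) / 5 = 59.3333/5 = 11.8667
  S = [[11.9, 2.8],
 [2.8, 11.8667]].

Step 3 — invert S. det(S) = 11.9·11.8667 - (2.8)² = 133.3733.
  S^{-1} = (1/det) · [[d, -b], [-b, a]] = [[0.089, -0.021],
 [-0.021, 0.0892]].

Step 4 — quadratic form (x̄ - mu_0)^T · S^{-1} · (x̄ - mu_0):
  S^{-1} · (x̄ - mu_0) = (-0.2574, 0.2012),
  (x̄ - mu_0)^T · [...] = (-2.5)·(-0.2574) + (1.6667)·(0.2012) = 0.9789.

Step 5 — scale by n: T² = 6 · 0.9789 = 5.8732.

T² ≈ 5.8732


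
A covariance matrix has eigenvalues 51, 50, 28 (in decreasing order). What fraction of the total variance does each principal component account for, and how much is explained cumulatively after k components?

Step 1 — total variance = trace(Sigma) = Σ λ_i = 51 + 50 + 28 = 129.

Step 2 — fraction explained by component i = λ_i / Σ λ:
  PC1: 51/129 = 0.3953
  PC2: 50/129 = 0.3876
  PC3: 28/129 = 0.2171

Step 3 — cumulative fraction after k components = (λ_1 + ... + λ_k) / Σ λ:
  k = 1: 51/129 = 0.3953
  k = 2: (51 + 50)/129 = 101/129 = 0.7829
  k = 3: (51 + 50 + 28)/129 = 129/129 = 1

Summary (fraction, with percent):

explained: PC1 0.3953 (39.53%), PC2 0.3876 (38.76%), PC3 0.2171 (21.71%);  cumulative: 0.3953, 0.7829, 1


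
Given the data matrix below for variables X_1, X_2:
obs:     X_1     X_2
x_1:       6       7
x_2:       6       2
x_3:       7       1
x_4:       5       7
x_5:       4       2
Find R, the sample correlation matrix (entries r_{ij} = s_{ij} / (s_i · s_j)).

Step 1 — column means:
  mean(X_1) = (6 + 6 + 7 + 5 + 4) / 5 = 28/5 = 5.6
  mean(X_2) = (7 + 2 + 1 + 7 + 2) / 5 = 19/5 = 3.8

Step 2 — sample variances and covariances s[i,j] = (1/(n-1)) · Σ_k (x_{k,i} - mean_i) · (x_{k,j} - mean_j), with n-1 = 4:
  s[X_1,X_1] = ((0.4)·(0.4) + (0.4)·(0.4) + (1.4)·(1.4) + (-0.6)·(-0.6) + (-1.6)·(-1.6)) / 4 = 5.2/4 = 1.3
  s[X_1,X_2] = ((0.4)·(3.2) + (0.4)·(-1.8) + (1.4)·(-2.8) + (-0.6)·(3.2) + (-1.6)·(-1.8)) / 4 = -2.4/4 = -0.6
  s[X_2,X_2] = ((3.2)·(3.2) + (-1.8)·(-1.8) + (-2.8)·(-2.8) + (3.2)·(3.2) + (-1.8)·(-1.8)) / 4 = 34.8/4 = 8.7
  Sample standard deviations s_i = √(s[i,i]):
  s(X_1) = √(1.3) = 1.1402
  s(X_2) = √(8.7) = 2.9496

Step 3 — r_{ij} = s_{ij} / (s_i · s_j):
  r[X_1,X_1] = 1 (diagonal).
  r[X_1,X_2] = -0.6 / (1.1402 · 2.9496) = -0.6 / 3.363 = -0.1784
  r[X_2,X_2] = 1 (diagonal).

R is symmetric with unit diagonal. Assembling:

R = [[1, -0.1784],
 [-0.1784, 1]]


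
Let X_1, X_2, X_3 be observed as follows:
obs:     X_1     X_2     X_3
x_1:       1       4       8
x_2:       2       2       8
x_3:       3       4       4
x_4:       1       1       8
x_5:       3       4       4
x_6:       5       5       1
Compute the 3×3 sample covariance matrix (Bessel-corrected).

Step 1 — column means:
  mean(X_1) = (1 + 2 + 3 + 1 + 3 + 5) / 6 = 15/6 = 2.5
  mean(X_2) = (4 + 2 + 4 + 1 + 4 + 5) / 6 = 20/6 = 3.3333
  mean(X_3) = (8 + 8 + 4 + 8 + 4 + 1) / 6 = 33/6 = 5.5

Step 2 — sample covariance S[i,j] = (1/(n-1)) · Σ_k (x_{k,i} - mean_i) · (x_{k,j} - mean_j), with n-1 = 5.
  S[X_1,X_1] = ((-1.5)·(-1.5) + (-0.5)·(-0.5) + (0.5)·(0.5) + (-1.5)·(-1.5) + (0.5)·(0.5) + (2.5)·(2.5)) / 5 = 11.5/5 = 2.3
  S[X_1,X_2] = ((-1.5)·(0.6667) + (-0.5)·(-1.3333) + (0.5)·(0.6667) + (-1.5)·(-2.3333) + (0.5)·(0.6667) + (2.5)·(1.6667)) / 5 = 8/5 = 1.6
  S[X_1,X_3] = ((-1.5)·(2.5) + (-0.5)·(2.5) + (0.5)·(-1.5) + (-1.5)·(2.5) + (0.5)·(-1.5) + (2.5)·(-4.5)) / 5 = -21.5/5 = -4.3
  S[X_2,X_2] = ((0.6667)·(0.6667) + (-1.3333)·(-1.3333) + (0.6667)·(0.6667) + (-2.3333)·(-2.3333) + (0.6667)·(0.6667) + (1.6667)·(1.6667)) / 5 = 11.3333/5 = 2.2667
  S[X_2,X_3] = ((0.6667)·(2.5) + (-1.3333)·(2.5) + (0.6667)·(-1.5) + (-2.3333)·(2.5) + (0.6667)·(-1.5) + (1.6667)·(-4.5)) / 5 = -17/5 = -3.4
  S[X_3,X_3] = ((2.5)·(2.5) + (2.5)·(2.5) + (-1.5)·(-1.5) + (2.5)·(2.5) + (-1.5)·(-1.5) + (-4.5)·(-4.5)) / 5 = 43.5/5 = 8.7

S is symmetric (S[j,i] = S[i,j]). Assembling:

S = [[2.3, 1.6, -4.3],
 [1.6, 2.2667, -3.4],
 [-4.3, -3.4, 8.7]]


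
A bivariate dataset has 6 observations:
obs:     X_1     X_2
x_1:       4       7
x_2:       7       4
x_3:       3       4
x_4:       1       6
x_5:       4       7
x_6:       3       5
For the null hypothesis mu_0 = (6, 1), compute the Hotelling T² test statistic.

Step 1 — sample mean vector:
  mean(X_1) = (4 + 7 + 3 + 1 + 4 + 3) / 6 = 22/6 = 3.6667
  mean(X_2) = (7 + 4 + 4 + 6 + 7 + 5) / 6 = 33/6 = 5.5
  x̄ = (3.6667, 5.5),  deviation x̄ - mu_0 = (3.6667, 5.5) - (6, 1) = (-2.3333, 4.5).

Step 2 — sample covariance matrix, S[i,j] = (1/(n-1)) · Σ_k (x_{k,i} - mean_i) · (x_{k,j} - mean_j), divisor n-1 = 5:
  S[X_1,X_1] = ((0.3333)·(0.3333) + (3.3333)·(3.3333) + (-0.6667)·(-0.6667) + (-2.6667)·(-2.6667) + (0.3333)·(0.3333) + (-0.6667)·(-0.6667)) / 5 = 19.3333/5 = 3.8667
  S[X_1,X_2] = ((0.3333)·(1.5) + (3.3333)·(-1.5) + (-0.6667)·(-1.5) + (-2.6667)·(0.5) + (0.3333)·(1.5) + (-0.6667)·(-0.5)) / 5 = -4/5 = -0.8
  S[X_2,X_2] = ((1.5)·(1.5) + (-1.5)·(-1.5) + (-1.5)·(-1.5) + (0.5)·(0.5) + (1.5)·(1.5) + (-0.5)·(-0.5)) / 5 = 9.5/5 = 1.9
  S = [[3.8667, -0.8],
 [-0.8, 1.9]].

Step 3 — invert S. det(S) = 3.8667·1.9 - (-0.8)² = 6.7067.
  S^{-1} = (1/det) · [[d, -b], [-b, a]] = [[0.2833, 0.1193],
 [0.1193, 0.5765]].

Step 4 — quadratic form (x̄ - mu_0)^T · S^{-1} · (x̄ - mu_0):
  S^{-1} · (x̄ - mu_0) = (-0.1243, 2.3161),
  (x̄ - mu_0)^T · [...] = (-2.3333)·(-0.1243) + (4.5)·(2.3161) = 10.7124.

Step 5 — scale by n: T² = 6 · 10.7124 = 64.2744.

T² ≈ 64.2744


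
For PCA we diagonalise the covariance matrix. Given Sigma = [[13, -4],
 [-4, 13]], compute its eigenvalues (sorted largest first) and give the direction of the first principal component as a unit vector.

Step 1 — characteristic polynomial of 2×2 Sigma:
  det(Sigma - λI) = λ² - trace · λ + det = 0.
  trace = 13 + 13 = 26, det = 13·13 - (-4)² = 153.
Step 2 — discriminant:
  Δ = trace² - 4·det = 676 - 612 = 64.
Step 3 — eigenvalues:
  λ = (trace ± √Δ)/2 = (26 ± 8)/2,
  λ_1 = 17,  λ_2 = 9.

Step 4 — unit eigenvector for λ_1: solve (Sigma - λ_1 I)v = 0. First row:
  (13 - 17)·v_x + (-4)·v_y = 0, i.e. (-4)·v_x + (-4)·v_y = 0,
  so v ∝ (b, λ_1 - a) = (-4, 4); multiply by -1 so the first entry is positive: u = (4, -4).
  ||u|| = √((4)² + (-4)²) = √(32) ≈ 5.6569,
  v_1 = u/||u|| ≈ (0.7071, -0.7071) (||v_1|| = 1).

λ_1 = 17,  λ_2 = 9;  v_1 ≈ (0.7071, -0.7071)


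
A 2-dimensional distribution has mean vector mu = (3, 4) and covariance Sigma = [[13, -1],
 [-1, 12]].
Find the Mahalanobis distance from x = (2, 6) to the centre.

Step 1 — centre the observation: (x - mu) = (-1, 2).

Step 2 — invert Sigma. det(Sigma) = 13·12 - (-1)² = 155.
  Sigma^{-1} = (1/det) · [[d, -b], [-b, a]] = [[0.0774, 0.0065],
 [0.0065, 0.0839]].

Step 3 — form the quadratic (x - mu)^T · Sigma^{-1} · (x - mu):
  Sigma^{-1} · (x - mu) = (-0.0645, 0.1613).
  (x - mu)^T · [Sigma^{-1} · (x - mu)] = (-1)·(-0.0645) + (2)·(0.1613) = 0.3871.

Step 4 — take square root: d = √(0.3871) ≈ 0.6222.

d(x, mu) = √(0.3871) ≈ 0.6222


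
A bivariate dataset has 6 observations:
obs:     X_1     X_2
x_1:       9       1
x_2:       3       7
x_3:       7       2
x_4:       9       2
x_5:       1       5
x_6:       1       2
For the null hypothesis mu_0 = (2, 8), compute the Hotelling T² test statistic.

Step 1 — sample mean vector:
  mean(X_1) = (9 + 3 + 7 + 9 + 1 + 1) / 6 = 30/6 = 5
  mean(X_2) = (1 + 7 + 2 + 2 + 5 + 2) / 6 = 19/6 = 3.1667
  x̄ = (5, 3.1667),  deviation x̄ - mu_0 = (5, 3.1667) - (2, 8) = (3, -4.8333).

Step 2 — sample covariance matrix, S[i,j] = (1/(n-1)) · Σ_k (x_{k,i} - mean_i) · (x_{k,j} - mean_j), divisor n-1 = 5:
  S[X_1,X_1] = ((4)·(4) + (-2)·(-2) + (2)·(2) + (4)·(4) + (-4)·(-4) + (-4)·(-4)) / 5 = 72/5 = 14.4
  S[X_1,X_2] = ((4)·(-2.1667) + (-2)·(3.8333) + (2)·(-1.1667) + (4)·(-1.1667) + (-4)·(1.8333) + (-4)·(-1.1667)) / 5 = -26/5 = -5.2
  S[X_2,X_2] = ((-2.1667)·(-2.1667) + (3.8333)·(3.8333) + (-1.1667)·(-1.1667) + (-1.1667)·(-1.1667) + (1.8333)·(1.8333) + (-1.1667)·(-1.1667)) / 5 = 26.8333/5 = 5.3667
  S = [[14.4, -5.2],
 [-5.2, 5.3667]].

Step 3 — invert S. det(S) = 14.4·5.3667 - (-5.2)² = 50.24.
  S^{-1} = (1/det) · [[d, -b], [-b, a]] = [[0.1068, 0.1035],
 [0.1035, 0.2866]].

Step 4 — quadratic form (x̄ - mu_0)^T · S^{-1} · (x̄ - mu_0):
  S^{-1} · (x̄ - mu_0) = (-0.1798, -1.0748),
  (x̄ - mu_0)^T · [...] = (3)·(-0.1798) + (-4.8333)·(-1.0748) = 4.6557.

Step 5 — scale by n: T² = 6 · 4.6557 = 27.9339.

T² ≈ 27.9339


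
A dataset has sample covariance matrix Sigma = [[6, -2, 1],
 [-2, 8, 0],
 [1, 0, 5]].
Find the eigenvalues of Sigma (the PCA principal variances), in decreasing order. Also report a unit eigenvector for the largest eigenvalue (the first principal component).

Step 1 — characteristic polynomial p(λ) = det(λI - Sigma) = λ³ - tr·λ² + c_1·λ - det, where tr = trace, c_1 = sum of the principal 2×2 minors, det = det(Sigma):
  tr = 6 + 8 + 5 = 19,
  c_1 = (6·8 - (-2)²) + (6·5 - (1)²) + (8·5 - (0)²) = 44 + 29 + 40 = 113,
  det = 6·(8·5 - (0)²) - (-2)·((-2)·5 - (0)·(1)) + (1)·((-2)·(0) - 8·(1)) = 6·(40) - (-2)·(-10) + (1)·(-8) = 212.
  So p(λ) = λ³ - 19λ² + 113λ - 212.
Step 2 — look for an integer root (rational root theorem: any rational root is an integer divisor of 212). Testing λ = 4:
  p(4) = 64 - 304 + 452 - 212 = 0  ✓
  Dividing out (λ - 4): p(λ) = (λ - 4)(λ² - 15λ + 53).
Step 3 — remaining eigenvalues from the quadratic λ² - 15λ + 53 = 0:
  Δ = 15² - 4·53 = 225 - 212 = 13,  λ = (15 ± √13)/2 = (15 ± 3.6056)/2 ≈ 9.3028 or 5.6972.
  Sorted: λ_1 = 9.3028,  λ_2 = 5.6972,  λ_3 = 4  (check: sum = 19 = tr ✓).

Step 4 — unit eigenvector for λ_1 ≈ 9.3028: v spans the null space of (Sigma - λ_1 I), whose rows are
  r_1 = (-3.3028, -2, 1),  r_2 = (-2, -1.3028, 0),  r_3 = (1, 0, -4.3028).
  v is orthogonal to every row, so take v ∝ r_1 × r_2 = ((-2)·(0) - (1)·(-1.3028), (1)·(-2) - (-3.3028)·(0), (-3.3028)·(-1.3028) - (-2)·(-2)) ≈ (1.3028, -2, 0.3028).
  Let u = (1.3028, -2, 0.3028).
  ||u|| = √((1.3028)² + (-2)² + (0.3028)²) = √(5.7889) ≈ 2.406,  v_1 = u/||u|| ≈ (0.5415, -0.8313, 0.1258) (||v_1|| = 1).

λ_1 = 9.3028,  λ_2 = 5.6972,  λ_3 = 4;  v_1 ≈ (0.5415, -0.8313, 0.1258)


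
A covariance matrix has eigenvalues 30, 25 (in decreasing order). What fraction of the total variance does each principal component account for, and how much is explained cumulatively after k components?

Step 1 — total variance = trace(Sigma) = Σ λ_i = 30 + 25 = 55.

Step 2 — fraction explained by component i = λ_i / Σ λ:
  PC1: 30/55 = 0.5455
  PC2: 25/55 = 0.4545

Step 3 — cumulative fraction after k components = (λ_1 + ... + λ_k) / Σ λ:
  k = 1: 30/55 = 0.5455
  k = 2: (30 + 25)/55 = 55/55 = 1

Summary (fraction, with percent):

explained: PC1 0.5455 (54.55%), PC2 0.4545 (45.45%);  cumulative: 0.5455, 1


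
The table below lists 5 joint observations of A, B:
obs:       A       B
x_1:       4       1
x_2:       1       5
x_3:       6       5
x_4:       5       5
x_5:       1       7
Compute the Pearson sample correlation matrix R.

Step 1 — column means:
  mean(A) = (4 + 1 + 6 + 5 + 1) / 5 = 17/5 = 3.4
  mean(B) = (1 + 5 + 5 + 5 + 7) / 5 = 23/5 = 4.6

Step 2 — sample variances and covariances s[i,j] = (1/(n-1)) · Σ_k (x_{k,i} - mean_i) · (x_{k,j} - mean_j), with n-1 = 4:
  s[A,A] = ((0.6)·(0.6) + (-2.4)·(-2.4) + (2.6)·(2.6) + (1.6)·(1.6) + (-2.4)·(-2.4)) / 4 = 21.2/4 = 5.3
  s[A,B] = ((0.6)·(-3.6) + (-2.4)·(0.4) + (2.6)·(0.4) + (1.6)·(0.4) + (-2.4)·(2.4)) / 4 = -7.2/4 = -1.8
  s[B,B] = ((-3.6)·(-3.6) + (0.4)·(0.4) + (0.4)·(0.4) + (0.4)·(0.4) + (2.4)·(2.4)) / 4 = 19.2/4 = 4.8
  Sample standard deviations s_i = √(s[i,i]):
  s(A) = √(5.3) = 2.3022
  s(B) = √(4.8) = 2.1909

Step 3 — r_{ij} = s_{ij} / (s_i · s_j):
  r[A,A] = 1 (diagonal).
  r[A,B] = -1.8 / (2.3022 · 2.1909) = -1.8 / 5.0438 = -0.3569
  r[B,B] = 1 (diagonal).

R is symmetric with unit diagonal. Assembling:

R = [[1, -0.3569],
 [-0.3569, 1]]


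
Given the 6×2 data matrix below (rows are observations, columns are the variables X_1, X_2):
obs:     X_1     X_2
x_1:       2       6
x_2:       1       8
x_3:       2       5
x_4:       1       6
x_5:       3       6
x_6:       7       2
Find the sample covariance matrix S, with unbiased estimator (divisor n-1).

Step 1 — column means:
  mean(X_1) = (2 + 1 + 2 + 1 + 3 + 7) / 6 = 16/6 = 2.6667
  mean(X_2) = (6 + 8 + 5 + 6 + 6 + 2) / 6 = 33/6 = 5.5

Step 2 — sample covariance S[i,j] = (1/(n-1)) · Σ_k (x_{k,i} - mean_i) · (x_{k,j} - mean_j), with n-1 = 5.
  S[X_1,X_1] = ((-0.6667)·(-0.6667) + (-1.6667)·(-1.6667) + (-0.6667)·(-0.6667) + (-1.6667)·(-1.6667) + (0.3333)·(0.3333) + (4.3333)·(4.3333)) / 5 = 25.3333/5 = 5.0667
  S[X_1,X_2] = ((-0.6667)·(0.5) + (-1.6667)·(2.5) + (-0.6667)·(-0.5) + (-1.6667)·(0.5) + (0.3333)·(0.5) + (4.3333)·(-3.5)) / 5 = -20/5 = -4
  S[X_2,X_2] = ((0.5)·(0.5) + (2.5)·(2.5) + (-0.5)·(-0.5) + (0.5)·(0.5) + (0.5)·(0.5) + (-3.5)·(-3.5)) / 5 = 19.5/5 = 3.9

S is symmetric (S[j,i] = S[i,j]). Assembling:

S = [[5.0667, -4],
 [-4, 3.9]]


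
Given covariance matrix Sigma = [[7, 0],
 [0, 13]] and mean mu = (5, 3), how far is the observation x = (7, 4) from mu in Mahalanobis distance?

Step 1 — centre the observation: (x - mu) = (2, 1).

Step 2 — invert Sigma. det(Sigma) = 7·13 - (0)² = 91.
  Sigma^{-1} = (1/det) · [[d, -b], [-b, a]] = [[0.1429, 0],
 [0, 0.0769]].

Step 3 — form the quadratic (x - mu)^T · Sigma^{-1} · (x - mu):
  Sigma^{-1} · (x - mu) = (0.2857, 0.0769).
  (x - mu)^T · [Sigma^{-1} · (x - mu)] = (2)·(0.2857) + (1)·(0.0769) = 0.6484.

Step 4 — take square root: d = √(0.6484) ≈ 0.8052.

d(x, mu) = √(0.6484) ≈ 0.8052


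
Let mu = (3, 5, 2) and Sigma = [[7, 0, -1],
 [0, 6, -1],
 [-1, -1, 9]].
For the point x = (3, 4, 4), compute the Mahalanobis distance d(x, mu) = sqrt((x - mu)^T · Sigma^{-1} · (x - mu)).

Step 1 — centre the observation: (x - mu) = (0, -1, 2).

Step 2 — invert Sigma (cofactor / det for 3×3, or solve directly):
  Sigma^{-1} = [[0.1452, 0.0027, 0.0164],
 [0.0027, 0.1699, 0.0192],
 [0.0164, 0.0192, 0.1151]].

Step 3 — form the quadratic (x - mu)^T · Sigma^{-1} · (x - mu):
  Sigma^{-1} · (x - mu) = (0.0301, -0.1315, 0.211).
  (x - mu)^T · [Sigma^{-1} · (x - mu)] = (0)·(0.0301) + (-1)·(-0.1315) + (2)·(0.211) = 0.5534.

Step 4 — take square root: d = √(0.5534) ≈ 0.7439.

d(x, mu) = √(0.5534) ≈ 0.7439


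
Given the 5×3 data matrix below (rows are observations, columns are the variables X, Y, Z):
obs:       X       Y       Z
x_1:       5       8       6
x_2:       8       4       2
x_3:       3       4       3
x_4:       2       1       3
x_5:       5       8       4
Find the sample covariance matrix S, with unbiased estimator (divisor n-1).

Step 1 — column means:
  mean(X) = (5 + 8 + 3 + 2 + 5) / 5 = 23/5 = 4.6
  mean(Y) = (8 + 4 + 4 + 1 + 8) / 5 = 25/5 = 5
  mean(Z) = (6 + 2 + 3 + 3 + 4) / 5 = 18/5 = 3.6

Step 2 — sample covariance S[i,j] = (1/(n-1)) · Σ_k (x_{k,i} - mean_i) · (x_{k,j} - mean_j), with n-1 = 4.
  S[X,X] = ((0.4)·(0.4) + (3.4)·(3.4) + (-1.6)·(-1.6) + (-2.6)·(-2.6) + (0.4)·(0.4)) / 4 = 21.2/4 = 5.3
  S[X,Y] = ((0.4)·(3) + (3.4)·(-1) + (-1.6)·(-1) + (-2.6)·(-4) + (0.4)·(3)) / 4 = 11/4 = 2.75
  S[X,Z] = ((0.4)·(2.4) + (3.4)·(-1.6) + (-1.6)·(-0.6) + (-2.6)·(-0.6) + (0.4)·(0.4)) / 4 = -1.8/4 = -0.45
  S[Y,Y] = ((3)·(3) + (-1)·(-1) + (-1)·(-1) + (-4)·(-4) + (3)·(3)) / 4 = 36/4 = 9
  S[Y,Z] = ((3)·(2.4) + (-1)·(-1.6) + (-1)·(-0.6) + (-4)·(-0.6) + (3)·(0.4)) / 4 = 13/4 = 3.25
  S[Z,Z] = ((2.4)·(2.4) + (-1.6)·(-1.6) + (-0.6)·(-0.6) + (-0.6)·(-0.6) + (0.4)·(0.4)) / 4 = 9.2/4 = 2.3

S is symmetric (S[j,i] = S[i,j]). Assembling:

S = [[5.3, 2.75, -0.45],
 [2.75, 9, 3.25],
 [-0.45, 3.25, 2.3]]


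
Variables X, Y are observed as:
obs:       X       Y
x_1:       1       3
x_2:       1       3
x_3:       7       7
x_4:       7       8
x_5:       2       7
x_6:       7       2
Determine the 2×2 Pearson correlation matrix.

Step 1 — column means:
  mean(X) = (1 + 1 + 7 + 7 + 2 + 7) / 6 = 25/6 = 4.1667
  mean(Y) = (3 + 3 + 7 + 8 + 7 + 2) / 6 = 30/6 = 5

Step 2 — sample variances and covariances s[i,j] = (1/(n-1)) · Σ_k (x_{k,i} - mean_i) · (x_{k,j} - mean_j), with n-1 = 5:
  s[X,X] = ((-3.1667)·(-3.1667) + (-3.1667)·(-3.1667) + (2.8333)·(2.8333) + (2.8333)·(2.8333) + (-2.1667)·(-2.1667) + (2.8333)·(2.8333)) / 5 = 48.8333/5 = 9.7667
  s[X,Y] = ((-3.1667)·(-2) + (-3.1667)·(-2) + (2.8333)·(2) + (2.8333)·(3) + (-2.1667)·(2) + (2.8333)·(-3)) / 5 = 14/5 = 2.8
  s[Y,Y] = ((-2)·(-2) + (-2)·(-2) + (2)·(2) + (3)·(3) + (2)·(2) + (-3)·(-3)) / 5 = 34/5 = 6.8
  Sample standard deviations s_i = √(s[i,i]):
  s(X) = √(9.7667) = 3.1252
  s(Y) = √(6.8) = 2.6077

Step 3 — r_{ij} = s_{ij} / (s_i · s_j):
  r[X,X] = 1 (diagonal).
  r[X,Y] = 2.8 / (3.1252 · 2.6077) = 2.8 / 8.1494 = 0.3436
  r[Y,Y] = 1 (diagonal).

R is symmetric with unit diagonal. Assembling:

R = [[1, 0.3436],
 [0.3436, 1]]
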